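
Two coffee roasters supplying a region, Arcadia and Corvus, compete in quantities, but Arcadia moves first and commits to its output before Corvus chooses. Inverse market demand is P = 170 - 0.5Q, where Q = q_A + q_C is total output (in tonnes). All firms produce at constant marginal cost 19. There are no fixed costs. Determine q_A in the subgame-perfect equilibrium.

151

The follower Corvus best-responds to any q_A: π_C = (170 - 0.5Q)q_C - 19q_C.
∂π_C/∂q_C = 151 - (1/2)q_A - q_C = 0 gives the reaction function q_C = (151 - (1/2)q_A).
Arcadia substitutes q_C(q_A) into its own profit: π_A = q_A(170 - (1/2)q_A - (151 - (1/2)q_A)/2) - 19q_A = (189/2 - (1/4)q_A)q_A - 19q_A.
Leader FOC: 151/2 - (1/2)q_A = 0, so q_A = 151.
Then q_C = (151 - (1/2)·151) = 151/2.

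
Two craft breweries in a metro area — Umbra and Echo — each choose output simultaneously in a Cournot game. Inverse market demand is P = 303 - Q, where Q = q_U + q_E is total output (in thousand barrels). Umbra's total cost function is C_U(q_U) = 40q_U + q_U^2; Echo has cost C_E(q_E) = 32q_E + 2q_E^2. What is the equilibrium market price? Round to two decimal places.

Umbra's profit: π_U = (303 - Q)q_U - (40q_U + q_U²). Setting ∂π_U/∂q_U = 0: 263 - 4q_U - (q_E) = 0.
Echo's profit: π_E = (303 - Q)q_E - (32q_E + 2q_E²). Setting ∂π_E/∂q_E = 0: 271 - 6q_E - (q_U) = 0.
Best responses: q_U = (263 - q_E)/4, q_E = (271 - q_U)/6.
Substituting one into the other gives q_U = 1307/23 and q_E = 821/23.
Total output Q = 92.5217, so price P = 303 - 92.5217 = 210.4783.

210.48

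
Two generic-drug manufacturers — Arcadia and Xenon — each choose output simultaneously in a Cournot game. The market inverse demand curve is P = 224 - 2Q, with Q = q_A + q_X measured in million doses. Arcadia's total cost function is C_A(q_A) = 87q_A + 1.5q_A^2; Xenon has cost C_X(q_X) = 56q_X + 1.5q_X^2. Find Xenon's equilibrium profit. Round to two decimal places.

Arcadia's profit: π_A = (224 - 2Q)q_A - (87q_A + (3/2)q_A²). Setting ∂π_A/∂q_A = 0: 137 - 7q_A - 2(q_X) = 0.
Xenon's profit: π_X = (224 - 2Q)q_X - (56q_X + (3/2)q_X²). Setting ∂π_X/∂q_X = 0: 168 - 7q_X - 2(q_A) = 0.
Best responses: q_A = (137 - 2q_X)/7, q_X = (168 - 2q_A)/7.
Solving the pair: q_A = 623/45, q_X = 902/45.
Price P = 224 - 2·(305/9) = 1406/9.
Xenon's profit: (1406/9)·(902/45) - 56·(902/45) - (3/2)(902/45)² = 1406.2291.

1406.23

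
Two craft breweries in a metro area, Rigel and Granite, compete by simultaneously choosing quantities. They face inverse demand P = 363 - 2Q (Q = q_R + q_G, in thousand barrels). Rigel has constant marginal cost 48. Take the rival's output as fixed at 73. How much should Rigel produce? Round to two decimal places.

42.25

With the rival's output fixed at 73, Rigel's profit is π_R = (363 - 2·73 - 2q_R)q_R - (48q_R) = (217 - 2q_R)q_R - (48q_R).
∂π_R/∂q_R = 169 - 4q_R = 0, so q_R = 169/4.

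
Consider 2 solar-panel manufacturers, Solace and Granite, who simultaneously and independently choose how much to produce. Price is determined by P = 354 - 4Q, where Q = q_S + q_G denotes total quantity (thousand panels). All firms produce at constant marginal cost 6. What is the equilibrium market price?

122

Each firm earns π_i = (354 - 4Q)q_i - 6q_i.
Setting ∂π_i/∂q_i = 0 with rivals' quantities fixed: 348 - 8q_i - 4q_j = 0.
By symmetry each firm produces the same amount; substituting q_j = q_i yields q_i = 348/12 = 29.
Total output Q = 58, so price P = 354 - 4·58 = 122.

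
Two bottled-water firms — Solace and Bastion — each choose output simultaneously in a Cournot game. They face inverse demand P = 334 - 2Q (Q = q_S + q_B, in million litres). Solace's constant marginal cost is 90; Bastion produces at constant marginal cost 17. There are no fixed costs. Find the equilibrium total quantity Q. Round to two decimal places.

Solace's profit: π_S = (334 - 2Q)q_S - (90q_S). Setting ∂π_S/∂q_S = 0: 244 - 4q_S - 2(q_B) = 0.
Bastion's first-order condition: 317 - 4q_B - 2(q_S) = 0.
Rearranging gives the reaction functions q_S = (244 - 2q_B)/4 and q_B = (317 - 2q_S)/4.
Solving the pair: q_S = 57/2, q_B = 65.
Total output Q = 57/2 + 65 = 187/2.

93.50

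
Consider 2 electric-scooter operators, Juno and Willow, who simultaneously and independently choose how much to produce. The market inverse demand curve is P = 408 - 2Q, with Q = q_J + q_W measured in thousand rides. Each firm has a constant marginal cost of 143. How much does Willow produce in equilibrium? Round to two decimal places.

A representative firm's profit is π_i = q_i(408 - 2Q) - 143q_i.
Setting ∂π_i/∂q_i = 0 with rivals' quantities fixed: 265 - 4q_i - 2q_j = 0.
With identical firms every q_j equals q_i, so q_j = q_i and 265 = 6q_i, giving q_i = 265/6.

44.17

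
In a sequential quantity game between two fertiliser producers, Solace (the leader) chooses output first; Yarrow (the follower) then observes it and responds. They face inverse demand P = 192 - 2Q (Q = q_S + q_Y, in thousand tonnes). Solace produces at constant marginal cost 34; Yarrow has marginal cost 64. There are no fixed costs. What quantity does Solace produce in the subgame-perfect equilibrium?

47

The follower Yarrow best-responds to any q_S: π_Y = (192 - 2Q)q_Y - 64q_Y.
∂π_Y/∂q_Y = 128 - 2q_S - 4q_Y = 0 gives the reaction function q_Y = (128 - 2q_S)/4.
Solace substitutes q_Y(q_S) into its own profit: π_S = q_S(192 - 2q_S - (128 - 2q_S)/2) - 34q_S = (128 - q_S)q_S - 34q_S.
Maximising: ∂π_S/∂q_S = 94 - 2q_S = 0, giving q_S = 47.
Then q_Y = (128 - 2·47)/4 = 17/2.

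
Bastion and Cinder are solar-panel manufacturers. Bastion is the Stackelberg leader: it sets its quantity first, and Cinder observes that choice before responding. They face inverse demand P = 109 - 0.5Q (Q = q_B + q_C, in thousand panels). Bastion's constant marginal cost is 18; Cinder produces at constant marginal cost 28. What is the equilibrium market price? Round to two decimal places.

43.25

The follower Cinder best-responds to any q_B: π_C = (109 - 0.5Q)q_C - 28q_C.
Setting the follower's marginal profit to zero, 81 - (1/2)q_B - q_C = 0, i.e. q_C = (81 - (1/2)q_B).
The leader anticipates this reaction. Substituting into P = 109 - 0.5Q gives P = 137/2 - (1/4)q_B, so π_B = (137/2 - (1/4)q_B)q_B - 18q_B.
Maximising: ∂π_B/∂q_B = 101/2 - (1/2)q_B = 0, giving q_B = 101.
Then q_C = (81 - (1/2)·101) = 61/2.
Total output Q = 263/2, so price P = 109 - (1/2)·(263/2) = 173/4.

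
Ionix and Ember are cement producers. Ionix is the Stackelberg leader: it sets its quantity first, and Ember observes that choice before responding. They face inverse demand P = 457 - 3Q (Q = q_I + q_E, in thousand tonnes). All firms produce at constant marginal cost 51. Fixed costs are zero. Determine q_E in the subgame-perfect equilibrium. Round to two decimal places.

33.83

Solve by backward induction. Given q_I, the follower Ember maximises π_E = (457 - 3q_I - 3q_E)q_E - 51q_E.
Setting the follower's marginal profit to zero, 406 - 3q_I - 6q_E = 0, i.e. q_E = (406 - 3q_I)/6.
Ionix substitutes q_E(q_I) into its own profit: π_I = q_I(457 - 3q_I - (406 - 3q_I)/2) - 51q_I = (254 - (3/2)q_I)q_I - 51q_I.
Maximising: ∂π_I/∂q_I = 203 - 3q_I = 0, giving q_I = 203/3.
Then q_E = (406 - 3·(203/3))/6 = 203/6.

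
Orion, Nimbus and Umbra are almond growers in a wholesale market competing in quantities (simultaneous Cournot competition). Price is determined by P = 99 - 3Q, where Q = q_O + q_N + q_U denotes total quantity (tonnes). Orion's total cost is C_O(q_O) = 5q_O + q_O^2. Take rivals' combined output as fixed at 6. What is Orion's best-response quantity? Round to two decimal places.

With rivals' combined output fixed at 6, Orion's profit is π_O = (99 - 3·6 - 3q_O)q_O - (5q_O + q_O²) = (81 - 3q_O)q_O - (5q_O + q_O²).
∂π_O/∂q_O = 76 - 8q_O = 0, so q_O = 19/2.

9.50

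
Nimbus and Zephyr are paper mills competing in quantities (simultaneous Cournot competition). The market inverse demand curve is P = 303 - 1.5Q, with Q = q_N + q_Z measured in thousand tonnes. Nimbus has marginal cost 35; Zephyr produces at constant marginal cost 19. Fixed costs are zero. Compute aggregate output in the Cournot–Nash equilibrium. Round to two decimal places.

Nimbus's profit: π_N = (303 - 1.5Q)q_N - (35q_N). Setting ∂π_N/∂q_N = 0: 268 - 3q_N - (3/2)(q_Z) = 0.
Zephyr's first-order condition: 284 - 3q_Z - (3/2)(q_N) = 0.
So q_N = (268 - (3/2)q_Z)/3 and q_Z = (284 - (3/2)q_N)/3.
Substituting one into the other gives q_N = 56 and q_Z = 200/3.
Total output Q = 56 + 200/3 = 368/3.

122.67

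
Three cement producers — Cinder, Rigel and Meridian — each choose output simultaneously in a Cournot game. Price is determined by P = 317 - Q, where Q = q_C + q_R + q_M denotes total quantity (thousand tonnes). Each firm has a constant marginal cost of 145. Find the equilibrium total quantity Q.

Each firm earns π_i = (317 - Q)q_i - 145q_i.
Setting ∂π_i/∂q_i = 0 with rivals' quantities fixed: 172 - 2q_i - Σ_{j≠i} q_j = 0.
With identical firms every q_j equals q_i, so Σ_{j≠i} q_j = 2q_i and 172 = 4q_i, giving q_i = 43.
Total output Q = 43 + 43 + 43 = 129.

129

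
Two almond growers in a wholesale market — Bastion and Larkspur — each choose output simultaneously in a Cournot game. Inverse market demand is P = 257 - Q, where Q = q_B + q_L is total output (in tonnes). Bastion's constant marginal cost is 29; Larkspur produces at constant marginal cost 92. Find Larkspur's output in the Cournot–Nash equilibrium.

34

Bastion's profit: π_B = (257 - Q)q_B - (29q_B). Setting ∂π_B/∂q_B = 0: 228 - 2q_B - (q_L) = 0.
Larkspur's profit: π_L = (257 - Q)q_L - (92q_L). Setting ∂π_L/∂q_L = 0: 165 - 2q_L - (q_B) = 0.
Best responses: q_B = (228 - q_L)/2, q_L = (165 - q_B)/2.
Substituting one into the other gives q_B = 97 and q_L = 34.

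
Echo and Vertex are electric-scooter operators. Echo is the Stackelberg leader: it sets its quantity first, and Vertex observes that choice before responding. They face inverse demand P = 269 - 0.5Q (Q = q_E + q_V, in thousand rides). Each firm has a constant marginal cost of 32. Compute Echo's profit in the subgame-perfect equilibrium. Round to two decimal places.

14042.25

Solve by backward induction. Given q_E, the follower Vertex maximises π_V = (269 - (1/2)q_E - (1/2)q_V)q_V - 32q_V.
Follower FOC: 237 - (1/2)q_E - q_V = 0, so q_V(q_E) = (237 - (1/2)q_E).
Echo substitutes q_V(q_E) into its own profit: π_E = q_E(269 - (1/2)q_E - (237 - (1/2)q_E)/2) - 32q_E = (301/2 - (1/4)q_E)q_E - 32q_E.
Leader FOC: 237/2 - (1/2)q_E = 0, so q_E = 237.
Then q_V = (237 - (1/2)·237) = 237/2.
Price P = 269 - (1/2)·(711/2) = 365/4.
Echo's profit: (365/4 - 32)·237 = 14042.2500.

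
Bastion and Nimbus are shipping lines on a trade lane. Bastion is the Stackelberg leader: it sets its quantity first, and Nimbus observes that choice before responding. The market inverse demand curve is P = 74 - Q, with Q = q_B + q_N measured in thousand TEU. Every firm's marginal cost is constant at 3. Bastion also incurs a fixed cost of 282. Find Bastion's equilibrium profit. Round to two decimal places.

348.13

Solve by backward induction. Given q_B, the follower Nimbus maximises π_N = (74 - q_B - q_N)q_N - 3q_N.
Setting the follower's marginal profit to zero, 71 - q_B - 2q_N = 0, i.e. q_N = (71 - q_B)/2.
Bastion substitutes q_N(q_B) into its own profit: π_B = q_B(74 - q_B - (71 - q_B)/2) - 3q_B = (77/2 - (1/2)q_B)q_B - 3q_B.
Leader FOC: 71/2 - q_B = 0, so q_B = 71/2.
Then q_N = (71 - 71/2)/2 = 71/4.
Price P = 74 - 213/4 = 83/4.
Bastion's profit: (83/4 - 3)·(71/2) - 282 = 348.1250.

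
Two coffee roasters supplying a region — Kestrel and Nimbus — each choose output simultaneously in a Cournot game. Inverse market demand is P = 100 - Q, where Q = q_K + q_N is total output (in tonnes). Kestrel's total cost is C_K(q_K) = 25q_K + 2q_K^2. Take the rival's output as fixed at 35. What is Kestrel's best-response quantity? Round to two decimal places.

6.67

With the rival's output fixed at 35, Kestrel's profit is π_K = (100 - 35 - q_K)q_K - (25q_K + 2q_K²) = (65 - q_K)q_K - (25q_K + 2q_K²).
∂π_K/∂q_K = 40 - 6q_K = 0, so q_K = 20/3.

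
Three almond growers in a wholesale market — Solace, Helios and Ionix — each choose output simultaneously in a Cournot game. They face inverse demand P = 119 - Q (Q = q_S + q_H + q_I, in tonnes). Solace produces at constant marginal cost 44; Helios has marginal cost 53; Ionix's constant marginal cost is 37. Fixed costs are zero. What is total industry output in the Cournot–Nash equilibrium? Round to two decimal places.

Solace's profit: π_S = (119 - Q)q_S - (44q_S). Setting ∂π_S/∂q_S = 0: 75 - 2q_S - (q_H + q_I) = 0.
Helios's profit: π_H = (119 - Q)q_H - (53q_H). Setting ∂π_H/∂q_H = 0: 66 - 2q_H - (q_S + q_I) = 0.
Ionix's first-order condition: 82 - 2q_I - (q_S + q_H) = 0.
Adding the 3 conditions: 223 − 2Q − 2Q = 0, i.e. Q = 223/4.
Back-substituting: q_S = (75 − 223/4) = 77/4, q_H = (66 − 223/4) = 41/4, q_I = (82 − 223/4) = 105/4.
Total output Q = 77/4 + 41/4 + 105/4 = 223/4.

55.75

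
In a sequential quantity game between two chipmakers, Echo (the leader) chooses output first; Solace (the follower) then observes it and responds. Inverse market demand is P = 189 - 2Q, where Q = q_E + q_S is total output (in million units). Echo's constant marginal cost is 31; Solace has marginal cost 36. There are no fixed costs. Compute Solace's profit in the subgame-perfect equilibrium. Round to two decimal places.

Solve by backward induction. Given q_E, the follower Solace maximises π_S = (189 - 2q_E - 2q_S)q_S - 36q_S.
Setting the follower's marginal profit to zero, 153 - 2q_E - 4q_S = 0, i.e. q_S = (153 - 2q_E)/4.
The leader anticipates this reaction. Substituting into P = 189 - 2Q gives P = 225/2 - q_E, so π_E = (225/2 - q_E)q_E - 31q_E.
Maximising: ∂π_E/∂q_E = 163/2 - 2q_E = 0, giving q_E = 163/4.
Then q_S = (153 - 2·(163/4))/4 = 143/8.
Price P = 189 - 2·(469/8) = 287/4.
Solace's profit: (287/4 - 36)·(143/8) = 639.0313.

639.03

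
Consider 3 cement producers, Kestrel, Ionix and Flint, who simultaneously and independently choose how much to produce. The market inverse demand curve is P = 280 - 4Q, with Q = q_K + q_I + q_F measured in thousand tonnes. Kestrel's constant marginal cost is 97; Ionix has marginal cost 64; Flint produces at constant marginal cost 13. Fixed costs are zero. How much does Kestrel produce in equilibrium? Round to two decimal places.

4.13

Kestrel's profit: π_K = (280 - 4Q)q_K - (97q_K). Setting ∂π_K/∂q_K = 0: 183 - 8q_K - 4(q_I + q_F) = 0.
Ionix's profit: π_I = (280 - 4Q)q_I - (64q_I). Setting ∂π_I/∂q_I = 0: 216 - 8q_I - 4(q_K + q_F) = 0.
Flint's first-order condition: 267 - 8q_F - 4(q_K + q_I) = 0.
Summing all 3 equations gives 666 − 16Q = 0, hence Q = 333/8.
Back-substituting: q_K = (183 − 333/2)/4 = 33/8, q_I = (216 − 333/2)/4 = 99/8, q_F = (267 − 333/2)/4 = 201/8.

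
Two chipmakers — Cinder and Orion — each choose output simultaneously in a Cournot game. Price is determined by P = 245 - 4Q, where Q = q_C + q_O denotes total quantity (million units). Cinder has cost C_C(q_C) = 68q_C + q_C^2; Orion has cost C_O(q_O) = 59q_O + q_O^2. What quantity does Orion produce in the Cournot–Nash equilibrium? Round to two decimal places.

13.71

Cinder's profit: π_C = (245 - 4Q)q_C - (68q_C + q_C²). Setting ∂π_C/∂q_C = 0: 177 - 10q_C - 4(q_O) = 0.
Orion's profit: π_O = (245 - 4Q)q_O - (59q_O + q_O²). Setting ∂π_O/∂q_O = 0: 186 - 10q_O - 4(q_C) = 0.
Rearranging gives the reaction functions q_C = (177 - 4q_O)/10 and q_O = (186 - 4q_C)/10.
Solving the pair: q_C = 171/14, q_O = 96/7.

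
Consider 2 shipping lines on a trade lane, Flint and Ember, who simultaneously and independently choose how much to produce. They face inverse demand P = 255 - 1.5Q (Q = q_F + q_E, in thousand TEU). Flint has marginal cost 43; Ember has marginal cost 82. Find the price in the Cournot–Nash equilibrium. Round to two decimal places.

Flint's profit: π_F = (255 - 1.5Q)q_F - (43q_F). Setting ∂π_F/∂q_F = 0: 212 - 3q_F - (3/2)(q_E) = 0.
Ember's profit: π_E = (255 - 1.5Q)q_E - (82q_E). Setting ∂π_E/∂q_E = 0: 173 - 3q_E - (3/2)(q_F) = 0.
Rearranging gives the reaction functions q_F = (212 - (3/2)q_E)/3 and q_E = (173 - (3/2)q_F)/3.
Solving the pair: q_F = 502/9, q_E = 268/9.
Total output Q = 770/9, so price P = 255 - (3/2)·(770/9) = 380/3.

126.67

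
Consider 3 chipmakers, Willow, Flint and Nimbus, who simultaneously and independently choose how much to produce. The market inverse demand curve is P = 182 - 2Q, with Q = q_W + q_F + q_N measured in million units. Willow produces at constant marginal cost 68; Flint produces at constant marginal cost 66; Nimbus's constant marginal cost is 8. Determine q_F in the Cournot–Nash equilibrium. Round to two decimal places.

Willow's profit: π_W = (182 - 2Q)q_W - (68q_W). Setting ∂π_W/∂q_W = 0: 114 - 4q_W - 2(q_F + q_N) = 0.
Flint's first-order condition: 116 - 4q_F - 2(q_W + q_N) = 0.
Nimbus's profit: π_N = (182 - 2Q)q_N - (8q_N). Setting ∂π_N/∂q_N = 0: 174 - 4q_N - 2(q_W + q_F) = 0.
Adding the 3 conditions: 404 − 4Q − 4Q = 0, i.e. Q = 101/2.
Back-substituting: q_W = (114 − 101)/2 = 13/2, q_F = (116 − 101)/2 = 15/2, q_N = (174 − 101)/2 = 73/2.

7.50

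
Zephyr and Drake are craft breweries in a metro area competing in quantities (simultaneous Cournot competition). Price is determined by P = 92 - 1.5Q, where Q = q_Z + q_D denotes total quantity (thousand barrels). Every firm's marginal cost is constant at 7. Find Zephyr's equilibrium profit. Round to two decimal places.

Each firm earns π_i = (92 - 1.5Q)q_i - 7q_i.
First-order condition (treating rivals' output as given): 85 - 3q_i - (3/2)q_j = 0.
By symmetry each firm produces the same amount; substituting q_j = q_i yields q_i = 85/(9/2) = 170/9.
Price P = 92 - (3/2)·(340/9) = 106/3.
Zephyr's profit: (106/3 - 7)·(170/9) = 535.1852.

535.19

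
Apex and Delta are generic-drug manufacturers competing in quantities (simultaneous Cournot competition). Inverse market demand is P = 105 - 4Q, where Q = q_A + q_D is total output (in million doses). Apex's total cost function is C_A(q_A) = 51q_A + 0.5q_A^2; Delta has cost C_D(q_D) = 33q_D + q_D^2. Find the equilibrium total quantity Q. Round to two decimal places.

Apex's profit: π_A = (105 - 4Q)q_A - (51q_A + (1/2)q_A²). Setting ∂π_A/∂q_A = 0: 54 - 9q_A - 4(q_D) = 0.
Delta's first-order condition: 72 - 10q_D - 4(q_A) = 0.
Rearranging gives the reaction functions q_A = (54 - 4q_D)/9 and q_D = (72 - 4q_A)/10.
Substituting one into the other gives q_A = 126/37 and q_D = 216/37.
Total output Q = 126/37 + 216/37 = 342/37.

9.24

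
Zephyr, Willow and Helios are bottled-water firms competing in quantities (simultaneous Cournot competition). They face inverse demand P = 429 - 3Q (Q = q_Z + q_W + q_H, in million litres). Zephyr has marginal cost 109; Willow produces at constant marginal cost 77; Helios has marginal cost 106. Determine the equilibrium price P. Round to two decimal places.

180.25

Zephyr's profit: π_Z = (429 - 3Q)q_Z - (109q_Z). Setting ∂π_Z/∂q_Z = 0: 320 - 6q_Z - 3(q_W + q_H) = 0.
Willow's profit: π_W = (429 - 3Q)q_W - (77q_W). Setting ∂π_W/∂q_W = 0: 352 - 6q_W - 3(q_Z + q_H) = 0.
Helios's profit: π_H = (429 - 3Q)q_H - (106q_H). Setting ∂π_H/∂q_H = 0: 323 - 6q_H - 3(q_Z + q_W) = 0.
Summing all 3 equations gives 995 − 12Q = 0, hence Q = 995/12.
Back-substituting: q_Z = (320 − 995/4)/3 = 95/4, q_W = (352 − 995/4)/3 = 413/12, q_H = (323 − 995/4)/3 = 99/4.
Total output Q = 995/12, so price P = 429 - 3·(995/12) = 721/4.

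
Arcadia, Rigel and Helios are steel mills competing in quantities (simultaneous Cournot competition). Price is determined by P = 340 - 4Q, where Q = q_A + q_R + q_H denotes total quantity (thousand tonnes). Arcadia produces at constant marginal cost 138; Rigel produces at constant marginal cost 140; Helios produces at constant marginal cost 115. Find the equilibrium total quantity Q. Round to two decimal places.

39.19

Arcadia's profit: π_A = (340 - 4Q)q_A - (138q_A). Setting ∂π_A/∂q_A = 0: 202 - 8q_A - 4(q_R + q_H) = 0.
Rigel's first-order condition: 200 - 8q_R - 4(q_A + q_H) = 0.
Helios's first-order condition: 225 - 8q_H - 4(q_A + q_R) = 0.
Adding the 3 conditions: 627 − 8Q − 8Q = 0, i.e. Q = 627/16.
Back-substituting: q_A = (202 − 627/4)/4 = 181/16, q_R = (200 − 627/4)/4 = 173/16, q_H = (225 − 627/4)/4 = 273/16.
Total output Q = 181/16 + 173/16 + 273/16 = 627/16.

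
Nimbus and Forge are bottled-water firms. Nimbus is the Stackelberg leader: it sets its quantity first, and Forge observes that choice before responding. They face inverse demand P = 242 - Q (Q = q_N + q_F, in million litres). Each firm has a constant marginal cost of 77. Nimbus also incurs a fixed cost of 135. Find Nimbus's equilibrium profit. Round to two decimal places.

3268.13

Solve by backward induction. Given q_N, the follower Forge maximises π_F = (242 - q_N - q_F)q_F - 77q_F.
∂π_F/∂q_F = 165 - q_N - 2q_F = 0 gives the reaction function q_F = (165 - q_N)/2.
The leader anticipates this reaction. Substituting into P = 242 - Q gives P = 319/2 - (1/2)q_N, so π_N = (319/2 - (1/2)q_N)q_N - 77q_N.
The leader's first-order condition 165/2 - q_N = 0 yields q_N = 165/2.
Then q_F = (165 - 165/2)/2 = 165/4.
Price P = 242 - 495/4 = 473/4.
Nimbus's profit: (473/4 - 77)·(165/2) - 135 = 3268.1250.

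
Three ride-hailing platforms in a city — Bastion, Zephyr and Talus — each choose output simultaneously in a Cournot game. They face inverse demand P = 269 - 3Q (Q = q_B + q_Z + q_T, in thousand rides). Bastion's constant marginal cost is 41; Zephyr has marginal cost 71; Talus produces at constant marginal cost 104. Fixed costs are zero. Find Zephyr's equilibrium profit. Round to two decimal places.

Bastion's profit: π_B = (269 - 3Q)q_B - (41q_B). Setting ∂π_B/∂q_B = 0: 228 - 6q_B - 3(q_Z + q_T) = 0.
Zephyr's profit: π_Z = (269 - 3Q)q_Z - (71q_Z). Setting ∂π_Z/∂q_Z = 0: 198 - 6q_Z - 3(q_B + q_T) = 0.
Talus's first-order condition: 165 - 6q_T - 3(q_B + q_Z) = 0.
Summing all 3 equations gives 591 − 12Q = 0, hence Q = 197/4.
Back-substituting: q_B = (228 − 591/4)/3 = 107/4, q_Z = (198 − 591/4)/3 = 67/4, q_T = (165 − 591/4)/3 = 23/4.
Price P = 269 - 3·(197/4) = 485/4.
Zephyr's profit: (485/4 - 71)·(67/4) = 841.6875.

841.69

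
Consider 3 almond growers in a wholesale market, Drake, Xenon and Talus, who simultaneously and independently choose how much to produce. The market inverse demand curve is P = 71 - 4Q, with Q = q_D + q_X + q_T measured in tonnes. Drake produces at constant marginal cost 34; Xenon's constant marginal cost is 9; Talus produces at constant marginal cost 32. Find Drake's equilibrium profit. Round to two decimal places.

Drake's profit: π_D = (71 - 4Q)q_D - (34q_D). Setting ∂π_D/∂q_D = 0: 37 - 8q_D - 4(q_X + q_T) = 0.
Xenon's profit: π_X = (71 - 4Q)q_X - (9q_X). Setting ∂π_X/∂q_X = 0: 62 - 8q_X - 4(q_D + q_T) = 0.
Talus's first-order condition: 39 - 8q_T - 4(q_D + q_X) = 0.
Summing all 3 equations gives 138 − 16Q = 0, hence Q = 69/8.
Back-substituting: q_D = (37 − 69/2)/4 = 5/8, q_X = (62 − 69/2)/4 = 55/8, q_T = (39 − 69/2)/4 = 9/8.
Price P = 71 - 4·(69/8) = 73/2.
Drake's profit: (73/2 - 34)·(5/8) = 25/16.

1.56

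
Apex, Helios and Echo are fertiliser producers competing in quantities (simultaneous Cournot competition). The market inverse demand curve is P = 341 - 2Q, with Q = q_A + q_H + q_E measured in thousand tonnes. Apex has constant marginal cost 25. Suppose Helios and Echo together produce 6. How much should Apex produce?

With rivals' combined output fixed at 6, Apex's profit is π_A = (341 - 2·6 - 2q_A)q_A - (25q_A) = (329 - 2q_A)q_A - (25q_A).
∂π_A/∂q_A = 304 - 4q_A = 0, so q_A = 76.

76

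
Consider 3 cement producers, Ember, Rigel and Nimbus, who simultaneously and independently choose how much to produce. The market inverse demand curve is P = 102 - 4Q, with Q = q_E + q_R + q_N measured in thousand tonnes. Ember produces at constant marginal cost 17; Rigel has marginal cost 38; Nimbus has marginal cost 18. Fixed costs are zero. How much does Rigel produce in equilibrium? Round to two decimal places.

Ember's profit: π_E = (102 - 4Q)q_E - (17q_E). Setting ∂π_E/∂q_E = 0: 85 - 8q_E - 4(q_R + q_N) = 0.
Rigel's profit: π_R = (102 - 4Q)q_R - (38q_R). Setting ∂π_R/∂q_R = 0: 64 - 8q_R - 4(q_E + q_N) = 0.
Nimbus's first-order condition: 84 - 8q_N - 4(q_E + q_R) = 0.
Adding the 3 conditions: 233 − 8Q − 8Q = 0, i.e. Q = 233/16.
Back-substituting: q_E = (85 − 233/4)/4 = 107/16, q_R = (64 − 233/4)/4 = 23/16, q_N = (84 − 233/4)/4 = 103/16.

1.44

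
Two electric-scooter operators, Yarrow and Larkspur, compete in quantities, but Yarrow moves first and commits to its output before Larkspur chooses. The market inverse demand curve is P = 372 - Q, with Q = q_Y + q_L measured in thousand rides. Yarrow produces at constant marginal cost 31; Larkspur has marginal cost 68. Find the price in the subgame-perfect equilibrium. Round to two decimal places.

Solve by backward induction. Given q_Y, the follower Larkspur maximises π_L = (372 - q_Y - q_L)q_L - 68q_L.
∂π_L/∂q_L = 304 - q_Y - 2q_L = 0 gives the reaction function q_L = (304 - q_Y)/2.
The leader anticipates this reaction. Substituting into P = 372 - Q gives P = 220 - (1/2)q_Y, so π_Y = (220 - (1/2)q_Y)q_Y - 31q_Y.
Maximising: ∂π_Y/∂q_Y = 189 - q_Y = 0, giving q_Y = 189.
Then q_L = (304 - 189)/2 = 115/2.
Total output Q = 493/2, so price P = 372 - 493/2 = 251/2.

125.50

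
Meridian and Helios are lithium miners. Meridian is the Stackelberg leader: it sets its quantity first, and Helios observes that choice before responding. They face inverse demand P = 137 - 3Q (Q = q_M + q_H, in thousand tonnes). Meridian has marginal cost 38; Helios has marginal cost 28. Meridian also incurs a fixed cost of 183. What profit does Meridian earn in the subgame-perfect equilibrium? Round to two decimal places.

147.04

Solve by backward induction. Given q_M, the follower Helios maximises π_H = (137 - 3q_M - 3q_H)q_H - 28q_H.
Setting the follower's marginal profit to zero, 109 - 3q_M - 6q_H = 0, i.e. q_H = (109 - 3q_M)/6.
The leader anticipates this reaction. Substituting into P = 137 - 3Q gives P = 165/2 - (3/2)q_M, so π_M = (165/2 - (3/2)q_M)q_M - 38q_M.
The leader's first-order condition 89/2 - 3q_M = 0 yields q_M = 89/6.
Then q_H = (109 - 3·(89/6))/6 = 43/4.
Price P = 137 - 3·(307/12) = 241/4.
Meridian's profit: (241/4 - 38)·(89/6) - 183 = 147.0417.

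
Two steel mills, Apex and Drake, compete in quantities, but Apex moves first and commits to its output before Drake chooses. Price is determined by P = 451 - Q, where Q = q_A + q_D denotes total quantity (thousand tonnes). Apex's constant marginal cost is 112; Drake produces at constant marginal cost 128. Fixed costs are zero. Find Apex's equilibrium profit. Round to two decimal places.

Solve by backward induction. Given q_A, the follower Drake maximises π_D = (451 - q_A - q_D)q_D - 128q_D.
∂π_D/∂q_D = 323 - q_A - 2q_D = 0 gives the reaction function q_D = (323 - q_A)/2.
The leader anticipates this reaction. Substituting into P = 451 - Q gives P = 579/2 - (1/2)q_A, so π_A = (579/2 - (1/2)q_A)q_A - 112q_A.
The leader's first-order condition 355/2 - q_A = 0 yields q_A = 355/2.
Then q_D = (323 - 355/2)/2 = 291/4.
Price P = 451 - 1001/4 = 803/4.
Apex's profit: (803/4 - 112)·(355/2) = 15753.1250.

15753.13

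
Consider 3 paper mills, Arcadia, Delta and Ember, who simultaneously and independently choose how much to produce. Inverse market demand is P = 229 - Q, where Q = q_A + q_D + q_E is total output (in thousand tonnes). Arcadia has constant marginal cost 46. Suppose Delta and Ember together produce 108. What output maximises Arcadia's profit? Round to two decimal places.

With rivals' combined output fixed at 108, Arcadia's profit is π_A = (229 - 108 - q_A)q_A - (46q_A) = (121 - q_A)q_A - (46q_A).
∂π_A/∂q_A = 75 - 2q_A = 0, so q_A = 75/2.

37.50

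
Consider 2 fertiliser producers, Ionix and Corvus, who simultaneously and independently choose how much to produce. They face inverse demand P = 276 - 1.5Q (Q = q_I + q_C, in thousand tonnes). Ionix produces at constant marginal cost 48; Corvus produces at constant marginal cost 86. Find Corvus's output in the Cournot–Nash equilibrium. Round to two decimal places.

Ionix's profit: π_I = (276 - 1.5Q)q_I - (48q_I). Setting ∂π_I/∂q_I = 0: 228 - 3q_I - (3/2)(q_C) = 0.
Corvus's profit: π_C = (276 - 1.5Q)q_C - (86q_C). Setting ∂π_C/∂q_C = 0: 190 - 3q_C - (3/2)(q_I) = 0.
So q_I = (228 - (3/2)q_C)/3 and q_C = (190 - (3/2)q_I)/3.
Solving the pair: q_I = 532/9, q_C = 304/9.

33.78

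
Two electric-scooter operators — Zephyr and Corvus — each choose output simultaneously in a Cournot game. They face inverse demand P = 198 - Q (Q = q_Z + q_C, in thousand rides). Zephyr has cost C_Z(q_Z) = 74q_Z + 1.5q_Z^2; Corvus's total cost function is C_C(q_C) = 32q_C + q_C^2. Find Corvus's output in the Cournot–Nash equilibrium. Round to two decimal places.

37.16

Zephyr's profit: π_Z = (198 - Q)q_Z - (74q_Z + (3/2)q_Z²). Setting ∂π_Z/∂q_Z = 0: 124 - 5q_Z - (q_C) = 0.
Corvus's profit: π_C = (198 - Q)q_C - (32q_C + q_C²). Setting ∂π_C/∂q_C = 0: 166 - 4q_C - (q_Z) = 0.
Rearranging gives the reaction functions q_Z = (124 - q_C)/5 and q_C = (166 - q_Z)/4.
Solving the pair: q_Z = 330/19, q_C = 706/19.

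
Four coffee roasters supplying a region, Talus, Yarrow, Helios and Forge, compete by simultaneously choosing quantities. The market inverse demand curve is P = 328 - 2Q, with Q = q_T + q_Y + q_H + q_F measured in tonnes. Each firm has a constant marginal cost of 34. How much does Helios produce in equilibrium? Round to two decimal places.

Each firm earns π_i = (328 - 2Q)q_i - 34q_i.
Setting ∂π_i/∂q_i = 0 with rivals' quantities fixed: 294 - 4q_i - 2·Σ_{j≠i} q_j = 0.
By symmetry each firm produces the same amount; substituting Σ_{j≠i} q_j = 3q_i yields q_i = 294/10 = 147/5.

29.40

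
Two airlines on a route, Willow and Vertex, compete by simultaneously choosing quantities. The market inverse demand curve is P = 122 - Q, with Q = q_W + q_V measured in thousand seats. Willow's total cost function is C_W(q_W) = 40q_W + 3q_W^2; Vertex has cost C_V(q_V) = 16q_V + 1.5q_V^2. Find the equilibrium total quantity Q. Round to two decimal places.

27.44

Willow's profit: π_W = (122 - Q)q_W - (40q_W + 3q_W²). Setting ∂π_W/∂q_W = 0: 82 - 8q_W - (q_V) = 0.
Vertex's profit: π_V = (122 - Q)q_V - (16q_V + (3/2)q_V²). Setting ∂π_V/∂q_V = 0: 106 - 5q_V - (q_W) = 0.
Best responses: q_W = (82 - q_V)/8, q_V = (106 - q_W)/5.
Substituting one into the other gives q_W = 304/39 and q_V = 766/39.
Total output Q = 304/39 + 766/39 = 1070/39.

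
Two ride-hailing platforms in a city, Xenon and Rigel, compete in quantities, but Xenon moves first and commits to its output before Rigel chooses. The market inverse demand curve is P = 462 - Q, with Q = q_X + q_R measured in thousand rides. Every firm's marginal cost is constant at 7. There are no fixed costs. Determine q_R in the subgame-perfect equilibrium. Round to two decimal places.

Solve by backward induction. Given q_X, the follower Rigel maximises π_R = (462 - q_X - q_R)q_R - 7q_R.
Follower FOC: 455 - q_X - 2q_R = 0, so q_R(q_X) = (455 - q_X)/2.
The leader anticipates this reaction. Substituting into P = 462 - Q gives P = 469/2 - (1/2)q_X, so π_X = (469/2 - (1/2)q_X)q_X - 7q_X.
Maximising: ∂π_X/∂q_X = 455/2 - q_X = 0, giving q_X = 455/2.
Then q_R = (455 - 455/2)/2 = 455/4.

113.75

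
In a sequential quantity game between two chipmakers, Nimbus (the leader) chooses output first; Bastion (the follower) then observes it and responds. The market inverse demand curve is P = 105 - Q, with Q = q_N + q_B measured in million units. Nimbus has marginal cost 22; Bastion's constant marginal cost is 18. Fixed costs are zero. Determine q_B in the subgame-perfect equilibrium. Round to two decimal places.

23.75

Solve by backward induction. Given q_N, the follower Bastion maximises π_B = (105 - q_N - q_B)q_B - 18q_B.
Follower FOC: 87 - q_N - 2q_B = 0, so q_B(q_N) = (87 - q_N)/2.
The leader anticipates this reaction. Substituting into P = 105 - Q gives P = 123/2 - (1/2)q_N, so π_N = (123/2 - (1/2)q_N)q_N - 22q_N.
Maximising: ∂π_N/∂q_N = 79/2 - q_N = 0, giving q_N = 79/2.
Then q_B = (87 - 79/2)/2 = 95/4.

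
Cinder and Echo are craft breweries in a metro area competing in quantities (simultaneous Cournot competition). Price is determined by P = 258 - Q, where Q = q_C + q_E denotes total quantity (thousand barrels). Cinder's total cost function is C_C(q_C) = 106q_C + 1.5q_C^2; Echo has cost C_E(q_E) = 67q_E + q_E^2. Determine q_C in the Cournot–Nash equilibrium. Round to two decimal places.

21.95

Cinder's profit: π_C = (258 - Q)q_C - (106q_C + (3/2)q_C²). Setting ∂π_C/∂q_C = 0: 152 - 5q_C - (q_E) = 0.
Echo's profit: π_E = (258 - Q)q_E - (67q_E + q_E²). Setting ∂π_E/∂q_E = 0: 191 - 4q_E - (q_C) = 0.
Best responses: q_C = (152 - q_E)/5, q_E = (191 - q_C)/4.
Solving the pair: q_C = 417/19, q_E = 803/19.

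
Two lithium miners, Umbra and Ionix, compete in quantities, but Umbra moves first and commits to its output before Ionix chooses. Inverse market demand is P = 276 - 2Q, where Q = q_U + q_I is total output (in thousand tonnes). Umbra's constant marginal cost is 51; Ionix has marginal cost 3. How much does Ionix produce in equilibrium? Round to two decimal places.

The follower Ionix best-responds to any q_U: π_I = (276 - 2Q)q_I - 3q_I.
Setting the follower's marginal profit to zero, 273 - 2q_U - 4q_I = 0, i.e. q_I = (273 - 2q_U)/4.
Umbra substitutes q_I(q_U) into its own profit: π_U = q_U(276 - 2q_U - (273 - 2q_U)/2) - 51q_U = (279/2 - q_U)q_U - 51q_U.
Leader FOC: 177/2 - 2q_U = 0, so q_U = 177/4.
Then q_I = (273 - 2·(177/4))/4 = 369/8.

46.13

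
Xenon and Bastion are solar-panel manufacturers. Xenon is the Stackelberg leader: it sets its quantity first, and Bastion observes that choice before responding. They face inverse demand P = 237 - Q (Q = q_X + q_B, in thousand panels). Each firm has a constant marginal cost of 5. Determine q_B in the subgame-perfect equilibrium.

The follower Bastion best-responds to any q_X: π_B = (237 - Q)q_B - 5q_B.
Setting the follower's marginal profit to zero, 232 - q_X - 2q_B = 0, i.e. q_B = (232 - q_X)/2.
The leader anticipates this reaction. Substituting into P = 237 - Q gives P = 121 - (1/2)q_X, so π_X = (121 - (1/2)q_X)q_X - 5q_X.
Maximising: ∂π_X/∂q_X = 116 - q_X = 0, giving q_X = 116.
Then q_B = (232 - 116)/2 = 58.

58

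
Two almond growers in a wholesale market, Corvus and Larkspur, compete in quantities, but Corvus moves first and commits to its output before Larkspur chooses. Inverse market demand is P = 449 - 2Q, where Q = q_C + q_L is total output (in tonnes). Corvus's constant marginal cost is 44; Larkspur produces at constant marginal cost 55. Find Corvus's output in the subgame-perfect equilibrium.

Solve by backward induction. Given q_C, the follower Larkspur maximises π_L = (449 - 2q_C - 2q_L)q_L - 55q_L.
Setting the follower's marginal profit to zero, 394 - 2q_C - 4q_L = 0, i.e. q_L = (394 - 2q_C)/4.
Corvus substitutes q_L(q_C) into its own profit: π_C = q_C(449 - 2q_C - (394 - 2q_C)/2) - 44q_C = (252 - q_C)q_C - 44q_C.
Leader FOC: 208 - 2q_C = 0, so q_C = 104.
Then q_L = (394 - 2·104)/4 = 93/2.

104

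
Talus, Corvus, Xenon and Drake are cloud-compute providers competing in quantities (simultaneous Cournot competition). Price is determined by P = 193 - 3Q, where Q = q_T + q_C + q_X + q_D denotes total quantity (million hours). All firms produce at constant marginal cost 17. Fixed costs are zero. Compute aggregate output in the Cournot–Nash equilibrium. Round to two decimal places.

A representative firm's profit is π_i = q_i(193 - 3Q) - 17q_i.
Setting ∂π_i/∂q_i = 0 with rivals' quantities fixed: 176 - 6q_i - 3·Σ_{j≠i} q_j = 0.
With identical firms every q_j equals q_i, so Σ_{j≠i} q_j = 3q_i and 176 = 15q_i, giving q_i = 176/15.
Total output Q = 176/15 + 176/15 + 176/15 + 176/15 = 704/15.

46.93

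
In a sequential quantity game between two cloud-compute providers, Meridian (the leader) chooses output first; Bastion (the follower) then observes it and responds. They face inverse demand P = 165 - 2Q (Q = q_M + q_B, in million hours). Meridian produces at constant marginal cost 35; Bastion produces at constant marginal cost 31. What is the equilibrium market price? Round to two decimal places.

66.50

The follower Bastion best-responds to any q_M: π_B = (165 - 2Q)q_B - 31q_B.
Setting the follower's marginal profit to zero, 134 - 2q_M - 4q_B = 0, i.e. q_B = (134 - 2q_M)/4.
The leader anticipates this reaction. Substituting into P = 165 - 2Q gives P = 98 - q_M, so π_M = (98 - q_M)q_M - 35q_M.
The leader's first-order condition 63 - 2q_M = 0 yields q_M = 63/2.
Then q_B = (134 - 2·(63/2))/4 = 71/4.
Total output Q = 197/4, so price P = 165 - 2·(197/4) = 133/2.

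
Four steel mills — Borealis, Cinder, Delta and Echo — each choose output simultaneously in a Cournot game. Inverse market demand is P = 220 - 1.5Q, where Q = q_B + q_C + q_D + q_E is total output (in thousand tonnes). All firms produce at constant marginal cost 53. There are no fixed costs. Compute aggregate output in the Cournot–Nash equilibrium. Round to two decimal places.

89.07

A representative firm's profit is π_i = q_i(220 - 1.5Q) - 53q_i.
Setting ∂π_i/∂q_i = 0 with rivals' quantities fixed: 167 - 3q_i - (3/2)·Σ_{j≠i} q_j = 0.
By symmetry each firm produces the same amount; substituting Σ_{j≠i} q_j = 3q_i yields q_i = 167/(15/2) = 334/15.
Total output Q = 334/15 + 334/15 + 334/15 + 334/15 = 1336/15.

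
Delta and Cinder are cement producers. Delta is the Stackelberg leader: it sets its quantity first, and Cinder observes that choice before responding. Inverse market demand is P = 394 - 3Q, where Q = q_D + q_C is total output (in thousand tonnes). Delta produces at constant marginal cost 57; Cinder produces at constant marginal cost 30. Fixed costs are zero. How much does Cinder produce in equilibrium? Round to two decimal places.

34.83

Solve by backward induction. Given q_D, the follower Cinder maximises π_C = (394 - 3q_D - 3q_C)q_C - 30q_C.
Setting the follower's marginal profit to zero, 364 - 3q_D - 6q_C = 0, i.e. q_C = (364 - 3q_D)/6.
The leader anticipates this reaction. Substituting into P = 394 - 3Q gives P = 212 - (3/2)q_D, so π_D = (212 - (3/2)q_D)q_D - 57q_D.
Maximising: ∂π_D/∂q_D = 155 - 3q_D = 0, giving q_D = 155/3.
Then q_C = (364 - 3·(155/3))/6 = 209/6.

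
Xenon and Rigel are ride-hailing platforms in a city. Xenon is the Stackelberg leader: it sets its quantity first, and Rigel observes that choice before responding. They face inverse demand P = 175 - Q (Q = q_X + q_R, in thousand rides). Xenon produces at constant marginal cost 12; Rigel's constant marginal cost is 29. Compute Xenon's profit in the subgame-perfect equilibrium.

4050

Solve by backward induction. Given q_X, the follower Rigel maximises π_R = (175 - q_X - q_R)q_R - 29q_R.
Follower FOC: 146 - q_X - 2q_R = 0, so q_R(q_X) = (146 - q_X)/2.
The leader anticipates this reaction. Substituting into P = 175 - Q gives P = 102 - (1/2)q_X, so π_X = (102 - (1/2)q_X)q_X - 12q_X.
Maximising: ∂π_X/∂q_X = 90 - q_X = 0, giving q_X = 90.
Then q_R = (146 - 90)/2 = 28.
Price P = 175 - 118 = 57.
Xenon's profit: (57 - 12)·90 = 4050.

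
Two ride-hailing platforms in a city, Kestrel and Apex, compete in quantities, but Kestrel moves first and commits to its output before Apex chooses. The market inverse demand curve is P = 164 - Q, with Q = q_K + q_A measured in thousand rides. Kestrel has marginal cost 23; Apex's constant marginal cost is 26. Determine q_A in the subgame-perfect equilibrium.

The follower Apex best-responds to any q_K: π_A = (164 - Q)q_A - 26q_A.
Follower FOC: 138 - q_K - 2q_A = 0, so q_A(q_K) = (138 - q_K)/2.
Kestrel substitutes q_A(q_K) into its own profit: π_K = q_K(164 - q_K - (138 - q_K)/2) - 23q_K = (95 - (1/2)q_K)q_K - 23q_K.
The leader's first-order condition 72 - q_K = 0 yields q_K = 72.
Then q_A = (138 - 72)/2 = 33.

33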